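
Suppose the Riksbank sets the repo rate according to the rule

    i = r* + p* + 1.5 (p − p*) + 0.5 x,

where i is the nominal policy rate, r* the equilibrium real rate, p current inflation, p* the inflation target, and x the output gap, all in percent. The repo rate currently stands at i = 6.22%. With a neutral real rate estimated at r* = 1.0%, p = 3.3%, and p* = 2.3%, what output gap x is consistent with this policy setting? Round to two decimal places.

0.5 x = 6.22 − 1.0 − 2.3 − 1.5 × (3.3 − 2.3) = 1.42
x = 1.42 / 0.5 = 2.84

2.84%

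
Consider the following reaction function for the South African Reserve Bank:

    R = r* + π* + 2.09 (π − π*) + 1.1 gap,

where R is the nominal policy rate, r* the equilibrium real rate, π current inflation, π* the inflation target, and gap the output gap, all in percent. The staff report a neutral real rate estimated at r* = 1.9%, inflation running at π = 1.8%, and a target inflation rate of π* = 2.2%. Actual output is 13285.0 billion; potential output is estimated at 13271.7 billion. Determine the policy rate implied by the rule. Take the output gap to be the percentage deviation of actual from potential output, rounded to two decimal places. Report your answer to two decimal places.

Output gap = 100 × (13285.0 − 13271.7) / 13271.7 = 0.10%.
R = 1.90 + 2.20 + 2.09 × (1.80 − 2.20) + 1.1 × 0.10
   = 1.90 + 2.2 − 0.836 + 0.11 = 3.37

3.37%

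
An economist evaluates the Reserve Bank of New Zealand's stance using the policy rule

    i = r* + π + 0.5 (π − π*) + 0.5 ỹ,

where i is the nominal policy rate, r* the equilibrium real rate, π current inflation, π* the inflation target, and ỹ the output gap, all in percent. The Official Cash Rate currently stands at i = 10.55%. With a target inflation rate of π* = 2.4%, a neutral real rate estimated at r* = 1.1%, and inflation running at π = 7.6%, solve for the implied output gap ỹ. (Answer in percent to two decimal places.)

-1.50%

0.5 ỹ = 10.55 − 1.1 − 7.6 − 0.5 × (7.6 − 2.4) = -0.75
ỹ = -0.75 / 0.5 = -1.50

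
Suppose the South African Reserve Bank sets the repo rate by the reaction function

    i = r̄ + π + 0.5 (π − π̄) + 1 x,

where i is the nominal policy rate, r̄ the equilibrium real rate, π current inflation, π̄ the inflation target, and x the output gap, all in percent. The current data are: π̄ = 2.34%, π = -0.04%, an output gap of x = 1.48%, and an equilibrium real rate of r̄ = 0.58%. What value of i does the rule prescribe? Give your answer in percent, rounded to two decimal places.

i = 0.58 + (-0.04) + 0.5 × (-0.04 − 2.34) + 1 × 1.48
   = 0.58 − 0.04 − 1.19 + 1.48 = 0.83

0.83%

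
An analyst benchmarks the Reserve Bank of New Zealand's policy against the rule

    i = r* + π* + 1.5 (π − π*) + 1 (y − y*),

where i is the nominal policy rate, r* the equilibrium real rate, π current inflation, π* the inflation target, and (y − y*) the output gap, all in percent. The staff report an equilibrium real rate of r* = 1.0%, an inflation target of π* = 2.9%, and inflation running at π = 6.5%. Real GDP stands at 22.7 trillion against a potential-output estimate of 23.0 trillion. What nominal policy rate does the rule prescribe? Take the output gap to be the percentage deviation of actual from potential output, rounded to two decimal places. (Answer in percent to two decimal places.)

Output gap = 100 × (22.7 − 23.0) / 23.0 = -1.30%.
i = 1.00 + 2.90 + 1.5 × (6.50 − 2.90) + 1 × (-1.30)
   = 1.00 + 2.9 + 5.4 − 1.3 = 8.00

8.00%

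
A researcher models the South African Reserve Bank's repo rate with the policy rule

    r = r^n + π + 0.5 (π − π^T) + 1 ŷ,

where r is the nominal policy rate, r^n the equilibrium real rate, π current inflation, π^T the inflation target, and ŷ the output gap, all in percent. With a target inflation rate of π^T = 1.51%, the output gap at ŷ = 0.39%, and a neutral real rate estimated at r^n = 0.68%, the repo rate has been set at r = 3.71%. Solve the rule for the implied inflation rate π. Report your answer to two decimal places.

Collecting π: r = r^n + (1 + 0.5) π − 0.5 π^T + 1 ŷ
1.5 π = 3.71 − 0.68 + 0.5 × 1.51 − 1 × 0.39 = 3.395
π = 3.395 / 1.5 = 2.26

2.26%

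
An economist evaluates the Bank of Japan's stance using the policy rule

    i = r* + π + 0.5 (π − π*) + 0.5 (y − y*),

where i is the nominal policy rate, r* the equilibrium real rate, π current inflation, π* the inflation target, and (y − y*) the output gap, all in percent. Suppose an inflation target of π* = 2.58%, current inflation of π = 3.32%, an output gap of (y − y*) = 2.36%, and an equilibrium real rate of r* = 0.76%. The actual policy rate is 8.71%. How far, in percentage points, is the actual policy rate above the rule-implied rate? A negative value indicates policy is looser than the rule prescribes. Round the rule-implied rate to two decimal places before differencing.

i = 0.76 + 3.32 + 0.5 × (3.32 − 2.58) + 0.5 × 2.36
   = 0.76 + 3.32 + 0.37 + 1.18 = 5.63
Deviation = 8.71 − 5.63 = 3.08 pp.

3.08 pp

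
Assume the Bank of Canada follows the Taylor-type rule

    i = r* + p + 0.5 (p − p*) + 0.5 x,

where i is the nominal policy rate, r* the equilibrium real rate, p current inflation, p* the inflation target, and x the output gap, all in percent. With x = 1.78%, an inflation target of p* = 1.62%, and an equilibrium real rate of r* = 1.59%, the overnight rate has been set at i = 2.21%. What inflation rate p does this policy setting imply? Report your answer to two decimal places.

0.36%

Collecting p: i = r* + (1 + 0.5) p − 0.5 p* + 0.5 x
1.5 p = 2.21 − 1.59 + 0.5 × 1.62 − 0.5 × 1.78 = 0.54
p = 0.54 / 1.5 = 0.36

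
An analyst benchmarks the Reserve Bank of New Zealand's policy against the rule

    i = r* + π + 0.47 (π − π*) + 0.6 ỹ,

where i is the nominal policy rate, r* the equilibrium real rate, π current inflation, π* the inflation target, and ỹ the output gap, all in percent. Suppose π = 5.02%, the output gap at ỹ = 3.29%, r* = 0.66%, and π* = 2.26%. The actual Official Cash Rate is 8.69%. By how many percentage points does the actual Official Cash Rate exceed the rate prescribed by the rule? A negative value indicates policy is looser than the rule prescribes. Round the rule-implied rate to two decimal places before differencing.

i = 0.66 + 5.02 + 0.47 × (5.02 − 2.26) + 0.6 × 3.29
   = 0.66 + 5.02 + 1.2972 + 1.974 = 8.95
Deviation = 8.69 − 8.95 = -0.26 pp.

-0.26 pp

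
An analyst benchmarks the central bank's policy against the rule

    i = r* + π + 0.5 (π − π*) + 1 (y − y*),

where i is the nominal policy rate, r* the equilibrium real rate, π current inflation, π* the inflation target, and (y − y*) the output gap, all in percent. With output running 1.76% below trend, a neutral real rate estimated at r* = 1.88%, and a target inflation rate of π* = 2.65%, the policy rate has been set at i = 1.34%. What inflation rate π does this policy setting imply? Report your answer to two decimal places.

Output 1.76% below potential → (y − y*) = -1.76.
Collecting π: i = r* + (1 + 0.5) π − 0.5 π* + 1 (y − y*)
1.5 π = 1.34 − 1.88 + 0.5 × 2.65 − 1 × (-1.76) = 2.545
π = 2.545 / 1.5 = 1.70

1.70%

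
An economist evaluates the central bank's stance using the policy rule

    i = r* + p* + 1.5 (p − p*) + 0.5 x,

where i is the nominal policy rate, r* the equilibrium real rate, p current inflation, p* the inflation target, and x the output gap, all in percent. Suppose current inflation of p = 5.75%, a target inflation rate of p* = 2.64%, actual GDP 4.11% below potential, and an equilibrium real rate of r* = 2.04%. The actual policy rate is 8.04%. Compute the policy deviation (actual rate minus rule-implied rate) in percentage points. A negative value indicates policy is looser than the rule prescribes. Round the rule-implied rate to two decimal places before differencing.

Output 4.11% below potential → x = -4.11.
i = 2.04 + 2.64 + 1.5 × (5.75 − 2.64) + 0.5 × (-4.11)
   = 2.04 + 2.64 + 4.665 − 2.055 = 7.29
Deviation = 8.04 − 7.29 = 0.75 pp.

0.75 pp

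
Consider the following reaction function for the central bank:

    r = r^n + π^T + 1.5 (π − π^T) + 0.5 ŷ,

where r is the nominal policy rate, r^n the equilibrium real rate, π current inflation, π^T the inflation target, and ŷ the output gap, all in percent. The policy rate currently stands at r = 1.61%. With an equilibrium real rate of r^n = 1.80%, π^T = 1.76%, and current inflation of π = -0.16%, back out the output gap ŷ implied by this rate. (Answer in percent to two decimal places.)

1.86%

0.5 ŷ = 1.61 − 1.80 − 1.76 − 1.5 × ((-0.16) − 1.76) = 0.93
ŷ = 0.93 / 0.5 = 1.86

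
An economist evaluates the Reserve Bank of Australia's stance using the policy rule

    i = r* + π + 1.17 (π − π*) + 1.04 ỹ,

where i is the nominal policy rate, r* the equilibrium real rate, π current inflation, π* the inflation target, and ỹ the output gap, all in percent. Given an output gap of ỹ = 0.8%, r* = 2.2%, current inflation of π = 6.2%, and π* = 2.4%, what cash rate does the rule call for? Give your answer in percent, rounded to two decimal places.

i = 2.2 + 6.2 + 1.17 × (6.2 − 2.4) + 1.04 × 0.8
   = 2.2 + 6.2 + 4.446 + 0.832 = 13.68

13.68%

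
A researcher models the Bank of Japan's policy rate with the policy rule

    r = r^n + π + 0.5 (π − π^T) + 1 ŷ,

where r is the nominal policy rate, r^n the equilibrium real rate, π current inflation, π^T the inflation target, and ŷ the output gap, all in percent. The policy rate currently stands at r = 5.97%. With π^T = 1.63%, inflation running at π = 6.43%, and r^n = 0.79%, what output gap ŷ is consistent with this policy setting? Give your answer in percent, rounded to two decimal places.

-3.65%

1 ŷ = 5.97 − 0.79 − 6.43 − 0.5 × (6.43 − 1.63) = -3.65
ŷ = -3.65 / 1 = -3.65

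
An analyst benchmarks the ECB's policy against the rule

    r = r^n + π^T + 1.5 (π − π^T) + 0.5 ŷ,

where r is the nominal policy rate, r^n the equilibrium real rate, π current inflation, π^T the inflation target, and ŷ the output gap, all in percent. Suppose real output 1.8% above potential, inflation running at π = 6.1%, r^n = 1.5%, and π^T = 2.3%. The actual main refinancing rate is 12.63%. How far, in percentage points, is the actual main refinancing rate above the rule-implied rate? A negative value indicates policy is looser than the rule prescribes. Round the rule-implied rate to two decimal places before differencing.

Output 1.8% above potential → ŷ = 1.8.
r = 1.5 + 2.3 + 1.5 × (6.1 − 2.3) + 0.5 × 1.8
   = 1.5 + 2.3 + 5.7 + 0.9 = 10.40
Deviation = 12.63 − 10.40 = 2.23 pp.

2.23 pp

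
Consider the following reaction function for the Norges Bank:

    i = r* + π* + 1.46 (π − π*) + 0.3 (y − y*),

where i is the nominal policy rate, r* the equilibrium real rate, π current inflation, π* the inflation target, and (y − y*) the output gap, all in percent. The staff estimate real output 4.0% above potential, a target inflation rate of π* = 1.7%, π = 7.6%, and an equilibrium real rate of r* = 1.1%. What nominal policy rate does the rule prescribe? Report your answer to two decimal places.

Output 4.0% above potential → (y − y*) = 4.0.
i = 1.1 + 1.7 + 1.46 × (7.6 − 1.7) + 0.3 × 4.0
   = 1.1 + 1.7 + 8.614 + 1.2 = 12.61

12.61%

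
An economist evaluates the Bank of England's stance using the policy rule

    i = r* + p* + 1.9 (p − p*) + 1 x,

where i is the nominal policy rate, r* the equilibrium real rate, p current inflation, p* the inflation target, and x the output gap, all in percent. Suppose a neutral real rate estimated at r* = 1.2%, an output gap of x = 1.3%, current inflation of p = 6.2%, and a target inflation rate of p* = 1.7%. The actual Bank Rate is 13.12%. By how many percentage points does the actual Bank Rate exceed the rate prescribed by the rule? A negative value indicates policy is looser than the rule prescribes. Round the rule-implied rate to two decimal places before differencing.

0.37 pp

i = 1.2 + 1.7 + 1.9 × (6.2 − 1.7) + 1 × 1.3
   = 1.2 + 1.7 + 8.55 + 1.3 = 12.75
Deviation = 13.12 − 12.75 = 0.37 pp.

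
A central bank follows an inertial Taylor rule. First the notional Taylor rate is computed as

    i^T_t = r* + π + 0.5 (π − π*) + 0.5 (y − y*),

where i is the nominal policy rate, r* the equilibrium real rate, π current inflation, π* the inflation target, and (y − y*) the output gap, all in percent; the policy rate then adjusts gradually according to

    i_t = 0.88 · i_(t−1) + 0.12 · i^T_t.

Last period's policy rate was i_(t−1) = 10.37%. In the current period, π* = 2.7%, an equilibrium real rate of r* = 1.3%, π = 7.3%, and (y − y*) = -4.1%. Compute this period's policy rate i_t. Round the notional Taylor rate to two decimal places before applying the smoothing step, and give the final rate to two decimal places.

10.19%

i^T_t = 1.3 + 7.3 + 0.5 × (7.3 − 2.7) + 0.5 × (-4.1)
   = 1.3 + 7.3 + 2.3 − 2.05 = 8.85
i_t = 0.88 × 10.37 + 0.12 × 8.85 = 9.1256 + 1.062 = 10.19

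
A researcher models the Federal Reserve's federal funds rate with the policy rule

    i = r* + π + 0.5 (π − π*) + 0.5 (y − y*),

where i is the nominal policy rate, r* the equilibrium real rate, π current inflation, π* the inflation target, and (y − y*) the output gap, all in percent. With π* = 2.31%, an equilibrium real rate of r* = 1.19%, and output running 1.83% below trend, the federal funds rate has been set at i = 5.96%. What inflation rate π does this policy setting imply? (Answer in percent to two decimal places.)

4.56%

Output 1.83% below potential → (y − y*) = -1.83.
Collecting π: i = r* + (1 + 0.5) π − 0.5 π* + 0.5 (y − y*)
1.5 π = 5.96 − 1.19 + 0.5 × 2.31 − 0.5 × (-1.83) = 6.84
π = 6.84 / 1.5 = 4.56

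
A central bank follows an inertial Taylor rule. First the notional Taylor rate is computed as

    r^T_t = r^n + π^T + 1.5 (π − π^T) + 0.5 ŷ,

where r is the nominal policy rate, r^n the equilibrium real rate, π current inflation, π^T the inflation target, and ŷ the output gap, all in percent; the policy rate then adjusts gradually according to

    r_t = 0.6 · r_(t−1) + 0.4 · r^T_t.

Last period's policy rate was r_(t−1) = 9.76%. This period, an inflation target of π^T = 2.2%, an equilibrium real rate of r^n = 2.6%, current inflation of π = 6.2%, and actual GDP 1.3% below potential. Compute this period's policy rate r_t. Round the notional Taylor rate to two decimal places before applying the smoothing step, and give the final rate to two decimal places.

9.92%

Output 1.3% below potential → ŷ = -1.3.
r^T_t = 2.6 + 2.2 + 1.5 × (6.2 − 2.2) + 0.5 × (-1.3)
   = 2.6 + 2.2 + 6 − 0.65 = 10.15
r_t = 0.6 × 9.76 + 0.4 × 10.15 = 5.856 + 4.06 = 9.92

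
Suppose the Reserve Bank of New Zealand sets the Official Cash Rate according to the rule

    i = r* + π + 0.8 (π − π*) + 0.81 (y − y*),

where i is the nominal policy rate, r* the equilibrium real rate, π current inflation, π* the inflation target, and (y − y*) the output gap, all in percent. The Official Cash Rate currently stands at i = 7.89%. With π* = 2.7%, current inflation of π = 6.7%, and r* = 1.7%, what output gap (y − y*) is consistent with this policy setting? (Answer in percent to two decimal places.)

-4.58%

0.81 (y − y*) = 7.89 − 1.7 − 6.7 − 0.8 × (6.7 − 2.7) = -3.71
(y − y*) = -3.71 / 0.81 = -4.58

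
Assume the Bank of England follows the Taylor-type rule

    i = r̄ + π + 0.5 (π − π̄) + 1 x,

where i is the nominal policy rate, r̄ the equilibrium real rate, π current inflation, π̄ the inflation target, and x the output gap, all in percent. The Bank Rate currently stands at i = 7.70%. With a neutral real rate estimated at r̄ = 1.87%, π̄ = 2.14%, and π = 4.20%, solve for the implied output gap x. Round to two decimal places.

1 x = 7.70 − 1.87 − 4.20 − 0.5 × (4.20 − 2.14) = 0.6
x = 0.6 / 1 = 0.60

0.60%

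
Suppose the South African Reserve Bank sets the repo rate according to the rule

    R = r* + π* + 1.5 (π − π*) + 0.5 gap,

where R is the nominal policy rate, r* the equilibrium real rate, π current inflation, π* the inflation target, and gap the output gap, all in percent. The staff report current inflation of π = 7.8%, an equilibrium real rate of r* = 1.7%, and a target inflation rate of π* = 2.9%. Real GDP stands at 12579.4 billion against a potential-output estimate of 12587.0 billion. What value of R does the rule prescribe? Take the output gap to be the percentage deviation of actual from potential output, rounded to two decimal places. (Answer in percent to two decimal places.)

Output gap = 100 × (12579.4 − 12587.0) / 12587.0 = -0.06%.
R = 1.70 + 2.90 + 1.5 × (7.80 − 2.90) + 0.5 × (-0.06)
   = 1.70 + 2.9 + 7.35 − 0.03 = 11.92

11.92%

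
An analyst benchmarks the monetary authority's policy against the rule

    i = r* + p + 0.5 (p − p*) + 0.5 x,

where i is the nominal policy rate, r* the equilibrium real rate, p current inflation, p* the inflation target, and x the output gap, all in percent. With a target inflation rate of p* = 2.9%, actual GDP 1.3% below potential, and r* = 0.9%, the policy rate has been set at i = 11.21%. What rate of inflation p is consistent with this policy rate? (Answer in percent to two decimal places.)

8.27%

Output 1.3% below potential → x = -1.3.
Collecting p: i = r* + (1 + 0.5) p − 0.5 p* + 0.5 x
1.5 p = 11.21 − 0.9 + 0.5 × 2.9 − 0.5 × (-1.3) = 12.41
p = 12.41 / 1.5 = 8.27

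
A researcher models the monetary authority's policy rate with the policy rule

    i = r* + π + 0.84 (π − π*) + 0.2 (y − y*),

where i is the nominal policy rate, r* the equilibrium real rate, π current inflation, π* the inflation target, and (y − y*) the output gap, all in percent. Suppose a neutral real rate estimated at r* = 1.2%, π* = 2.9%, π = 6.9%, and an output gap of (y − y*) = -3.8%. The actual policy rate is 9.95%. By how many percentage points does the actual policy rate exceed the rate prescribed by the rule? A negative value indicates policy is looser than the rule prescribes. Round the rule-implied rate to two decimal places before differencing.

-0.75 pp

i = 1.2 + 6.9 + 0.84 × (6.9 − 2.9) + 0.2 × (-3.8)
   = 1.2 + 6.9 + 3.36 − 0.76 = 10.70
Deviation = 9.95 − 10.70 = -0.75 pp.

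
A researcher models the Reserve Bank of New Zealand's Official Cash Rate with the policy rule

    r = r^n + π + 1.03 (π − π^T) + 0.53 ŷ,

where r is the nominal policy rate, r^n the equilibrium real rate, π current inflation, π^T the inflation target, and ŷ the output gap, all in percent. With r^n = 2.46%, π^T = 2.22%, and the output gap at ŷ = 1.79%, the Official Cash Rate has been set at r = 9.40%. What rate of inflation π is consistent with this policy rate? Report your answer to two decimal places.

Collecting π: r = r^n + (1 + 1.03) π − 1.03 π^T + 0.53 ŷ
2.03 π = 9.40 − 2.46 + 1.03 × 2.22 − 0.53 × 1.79 = 8.2779
π = 8.2779 / 2.03 = 4.08

4.08%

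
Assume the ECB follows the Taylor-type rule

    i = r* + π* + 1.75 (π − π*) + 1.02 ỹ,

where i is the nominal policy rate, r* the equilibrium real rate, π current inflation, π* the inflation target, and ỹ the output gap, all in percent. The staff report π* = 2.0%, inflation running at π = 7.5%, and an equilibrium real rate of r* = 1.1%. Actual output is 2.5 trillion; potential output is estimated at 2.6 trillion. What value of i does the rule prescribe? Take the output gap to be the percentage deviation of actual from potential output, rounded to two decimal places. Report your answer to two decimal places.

Output gap = 100 × (2.5 − 2.6) / 2.6 = -3.85%.
i = 1.10 + 2.00 + 1.75 × (7.50 − 2.00) + 1.02 × (-3.85)
   = 1.10 + 2 + 9.625 − 3.927 = 8.80

8.80%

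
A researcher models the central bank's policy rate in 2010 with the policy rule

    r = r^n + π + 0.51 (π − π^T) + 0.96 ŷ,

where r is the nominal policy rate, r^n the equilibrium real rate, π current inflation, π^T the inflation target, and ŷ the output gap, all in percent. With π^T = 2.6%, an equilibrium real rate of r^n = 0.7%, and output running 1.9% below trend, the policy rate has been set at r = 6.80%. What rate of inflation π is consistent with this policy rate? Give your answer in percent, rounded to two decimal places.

6.13%

Output 1.9% below potential → ŷ = -1.9.
Collecting π: r = r^n + (1 + 0.51) π − 0.51 π^T + 0.96 ŷ
1.51 π = 6.80 − 0.7 + 0.51 × 2.6 − 0.96 × (-1.9) = 9.25
π = 9.25 / 1.51 = 6.13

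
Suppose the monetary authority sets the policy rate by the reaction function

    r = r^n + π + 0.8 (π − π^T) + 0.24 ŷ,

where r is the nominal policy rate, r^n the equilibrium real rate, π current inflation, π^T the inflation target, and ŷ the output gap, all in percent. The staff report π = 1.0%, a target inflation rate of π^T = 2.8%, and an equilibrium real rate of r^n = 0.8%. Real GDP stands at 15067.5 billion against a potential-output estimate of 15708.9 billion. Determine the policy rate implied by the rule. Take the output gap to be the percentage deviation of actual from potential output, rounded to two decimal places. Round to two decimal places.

Output gap = 100 × (15067.5 − 15708.9) / 15708.9 = -4.08%.
r = 0.80 + 1.00 + 0.8 × (1.00 − 2.80) + 0.24 × (-4.08)
   = 0.80 + 1 − 1.44 − 0.9792 = -0.62

-0.62%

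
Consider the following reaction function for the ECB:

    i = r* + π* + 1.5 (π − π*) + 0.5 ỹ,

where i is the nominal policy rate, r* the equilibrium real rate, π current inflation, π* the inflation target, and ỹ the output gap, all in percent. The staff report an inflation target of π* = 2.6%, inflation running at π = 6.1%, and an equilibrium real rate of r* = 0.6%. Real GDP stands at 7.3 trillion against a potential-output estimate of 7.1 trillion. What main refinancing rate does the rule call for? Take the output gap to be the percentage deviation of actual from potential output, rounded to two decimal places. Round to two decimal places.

9.86%

Output gap = 100 × (7.3 − 7.1) / 7.1 = 2.82%.
i = 0.60 + 2.60 + 1.5 × (6.10 − 2.60) + 0.5 × 2.82
   = 0.60 + 2.6 + 5.25 + 1.41 = 9.86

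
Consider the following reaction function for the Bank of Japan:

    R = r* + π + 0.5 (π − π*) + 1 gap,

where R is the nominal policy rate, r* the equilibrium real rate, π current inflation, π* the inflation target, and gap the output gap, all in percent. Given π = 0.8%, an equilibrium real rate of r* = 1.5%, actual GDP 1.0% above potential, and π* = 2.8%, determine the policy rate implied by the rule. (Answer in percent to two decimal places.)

2.30%

Output 1.0% above potential → gap = 1.0.
R = 1.5 + 0.8 + 0.5 × (0.8 − 2.8) + 1 × 1.0
   = 1.5 + 0.8 − 1 + 1 = 2.30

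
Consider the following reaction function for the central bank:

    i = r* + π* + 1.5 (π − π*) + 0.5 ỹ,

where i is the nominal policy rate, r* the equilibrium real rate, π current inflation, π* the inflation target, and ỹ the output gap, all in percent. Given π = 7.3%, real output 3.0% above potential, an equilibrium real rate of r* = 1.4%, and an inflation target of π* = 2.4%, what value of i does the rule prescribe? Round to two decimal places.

Output 3.0% above potential → ỹ = 3.0.
i = 1.4 + 2.4 + 1.5 × (7.3 − 2.4) + 0.5 × 3.0
   = 1.4 + 2.4 + 7.35 + 1.5 = 12.65

12.65%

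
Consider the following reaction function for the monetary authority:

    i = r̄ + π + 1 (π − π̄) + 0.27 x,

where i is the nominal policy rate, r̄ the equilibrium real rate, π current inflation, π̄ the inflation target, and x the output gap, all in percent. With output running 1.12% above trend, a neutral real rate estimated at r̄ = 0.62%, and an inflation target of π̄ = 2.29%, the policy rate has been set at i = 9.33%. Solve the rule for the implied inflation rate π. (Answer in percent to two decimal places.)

Output 1.12% above potential → x = 1.12.
Collecting π: i = r̄ + (1 + 1) π − 1 π̄ + 0.27 x
2 π = 9.33 − 0.62 + 1 × 2.29 − 0.27 × 1.12 = 10.6976
π = 10.6976 / 2 = 5.35

5.35%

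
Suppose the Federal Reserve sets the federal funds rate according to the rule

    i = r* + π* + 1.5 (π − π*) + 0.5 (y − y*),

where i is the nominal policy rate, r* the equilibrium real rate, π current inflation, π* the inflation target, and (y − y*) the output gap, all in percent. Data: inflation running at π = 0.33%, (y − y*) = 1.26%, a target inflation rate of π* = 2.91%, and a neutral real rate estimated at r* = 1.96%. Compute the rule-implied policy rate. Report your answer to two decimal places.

1.63%

i = 1.96 + 2.91 + 1.5 × (0.33 − 2.91) + 0.5 × 1.26
   = 1.96 + 2.91 − 3.87 + 0.63 = 1.63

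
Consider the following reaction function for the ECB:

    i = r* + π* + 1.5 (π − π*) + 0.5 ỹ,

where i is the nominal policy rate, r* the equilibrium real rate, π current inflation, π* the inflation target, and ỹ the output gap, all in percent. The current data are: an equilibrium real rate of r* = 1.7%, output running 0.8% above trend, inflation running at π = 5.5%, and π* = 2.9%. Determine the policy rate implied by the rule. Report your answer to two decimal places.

Output 0.8% above potential → ỹ = 0.8.
i = 1.7 + 2.9 + 1.5 × (5.5 − 2.9) + 0.5 × 0.8
   = 1.7 + 2.9 + 3.9 + 0.4 = 8.90

8.90%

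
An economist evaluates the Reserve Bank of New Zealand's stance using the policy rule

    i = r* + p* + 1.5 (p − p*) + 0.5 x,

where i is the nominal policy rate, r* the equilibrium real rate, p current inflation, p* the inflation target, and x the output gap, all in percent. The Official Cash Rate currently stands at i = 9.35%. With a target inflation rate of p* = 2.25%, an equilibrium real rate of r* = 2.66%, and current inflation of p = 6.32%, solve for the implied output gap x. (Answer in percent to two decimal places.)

-3.33%

0.5 x = 9.35 − 2.66 − 2.25 − 1.5 × (6.32 − 2.25) = -1.665
x = -1.665 / 0.5 = -3.33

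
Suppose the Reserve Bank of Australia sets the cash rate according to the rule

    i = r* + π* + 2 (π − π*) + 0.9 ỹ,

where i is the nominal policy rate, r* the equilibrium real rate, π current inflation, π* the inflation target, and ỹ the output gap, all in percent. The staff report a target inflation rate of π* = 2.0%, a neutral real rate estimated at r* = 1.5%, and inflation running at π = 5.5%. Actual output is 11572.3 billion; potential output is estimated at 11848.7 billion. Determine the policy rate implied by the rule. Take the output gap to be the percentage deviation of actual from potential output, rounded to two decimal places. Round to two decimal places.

8.40%

Output gap = 100 × (11572.3 − 11848.7) / 11848.7 = -2.33%.
i = 1.50 + 2.00 + 2 × (5.50 − 2.00) + 0.9 × (-2.33)
   = 1.50 + 2 + 7 − 2.097 = 8.40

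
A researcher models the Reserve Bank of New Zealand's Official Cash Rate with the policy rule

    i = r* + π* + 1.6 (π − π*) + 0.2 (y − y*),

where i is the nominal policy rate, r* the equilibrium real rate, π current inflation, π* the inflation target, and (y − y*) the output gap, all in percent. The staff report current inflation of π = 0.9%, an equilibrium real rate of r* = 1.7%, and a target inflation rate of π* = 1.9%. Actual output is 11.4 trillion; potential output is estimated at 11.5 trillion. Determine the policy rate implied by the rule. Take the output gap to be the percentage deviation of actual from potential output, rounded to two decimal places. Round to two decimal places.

1.83%

Output gap = 100 × (11.4 − 11.5) / 11.5 = -0.87%.
i = 1.70 + 1.90 + 1.6 × (0.90 − 1.90) + 0.2 × (-0.87)
   = 1.70 + 1.9 − 1.6 − 0.174 = 1.83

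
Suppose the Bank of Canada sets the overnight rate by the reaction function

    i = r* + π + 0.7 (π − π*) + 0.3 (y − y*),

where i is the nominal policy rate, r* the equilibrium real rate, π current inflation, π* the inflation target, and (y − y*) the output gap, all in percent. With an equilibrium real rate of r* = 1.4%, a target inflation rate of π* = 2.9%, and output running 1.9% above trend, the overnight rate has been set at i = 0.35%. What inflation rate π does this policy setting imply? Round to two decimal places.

Output 1.9% above potential → (y − y*) = 1.9.
Collecting π: i = r* + (1 + 0.7) π − 0.7 π* + 0.3 (y − y*)
1.7 π = 0.35 − 1.4 + 0.7 × 2.9 − 0.3 × 1.9 = 0.41
π = 0.41 / 1.7 = 0.24

0.24%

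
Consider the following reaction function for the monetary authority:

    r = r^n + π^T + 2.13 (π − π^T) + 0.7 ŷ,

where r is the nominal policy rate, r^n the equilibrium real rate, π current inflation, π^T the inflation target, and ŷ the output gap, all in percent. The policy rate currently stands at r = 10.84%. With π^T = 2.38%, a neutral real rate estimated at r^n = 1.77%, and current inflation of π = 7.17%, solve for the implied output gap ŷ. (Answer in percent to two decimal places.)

0.7 ŷ = 10.84 − 1.77 − 2.38 − 2.13 × (7.17 − 2.38) = -3.5127
ŷ = -3.5127 / 0.7 = -5.02

-5.02%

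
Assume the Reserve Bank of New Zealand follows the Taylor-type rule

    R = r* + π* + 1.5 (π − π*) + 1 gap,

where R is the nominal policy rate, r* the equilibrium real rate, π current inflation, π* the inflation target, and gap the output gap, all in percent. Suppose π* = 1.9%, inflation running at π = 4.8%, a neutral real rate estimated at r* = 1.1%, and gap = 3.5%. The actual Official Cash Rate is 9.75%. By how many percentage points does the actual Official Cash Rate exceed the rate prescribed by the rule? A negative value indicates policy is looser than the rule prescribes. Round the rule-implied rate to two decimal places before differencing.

R = 1.1 + 1.9 + 1.5 × (4.8 − 1.9) + 1 × 3.5
   = 1.1 + 1.9 + 4.35 + 3.5 = 10.85
Deviation = 9.75 − 10.85 = -1.10 pp.

-1.10 pp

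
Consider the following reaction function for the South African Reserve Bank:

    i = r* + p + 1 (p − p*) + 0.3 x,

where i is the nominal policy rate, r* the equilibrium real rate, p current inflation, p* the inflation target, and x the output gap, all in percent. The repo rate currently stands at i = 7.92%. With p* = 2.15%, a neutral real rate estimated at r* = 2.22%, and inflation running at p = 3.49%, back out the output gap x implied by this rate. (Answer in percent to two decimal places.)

0.3 x = 7.92 − 2.22 − 3.49 − 1 × (3.49 − 2.15) = 0.87
x = 0.87 / 0.3 = 2.90

2.90%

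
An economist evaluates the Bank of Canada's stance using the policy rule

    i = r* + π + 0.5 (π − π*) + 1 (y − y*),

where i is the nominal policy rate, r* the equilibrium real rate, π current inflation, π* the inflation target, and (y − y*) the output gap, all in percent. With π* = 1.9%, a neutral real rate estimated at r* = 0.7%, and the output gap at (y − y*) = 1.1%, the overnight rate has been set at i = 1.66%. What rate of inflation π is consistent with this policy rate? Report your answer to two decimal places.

Collecting π: i = r* + (1 + 0.5) π − 0.5 π* + 1 (y − y*)
1.5 π = 1.66 − 0.7 + 0.5 × 1.9 − 1 × 1.1 = 0.81
π = 0.81 / 1.5 = 0.54

0.54%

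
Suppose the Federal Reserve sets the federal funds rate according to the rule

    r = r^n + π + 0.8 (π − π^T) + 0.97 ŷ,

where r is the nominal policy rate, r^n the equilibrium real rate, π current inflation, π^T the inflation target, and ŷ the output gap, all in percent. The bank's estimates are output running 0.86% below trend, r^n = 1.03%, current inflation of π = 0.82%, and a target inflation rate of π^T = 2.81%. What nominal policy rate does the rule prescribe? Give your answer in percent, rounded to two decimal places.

Output 0.86% below potential → ŷ = -0.86.
r = 1.03 + 0.82 + 0.8 × (0.82 − 2.81) + 0.97 × (-0.86)
   = 1.03 + 0.82 − 1.592 − 0.8342 = -0.58

-0.58%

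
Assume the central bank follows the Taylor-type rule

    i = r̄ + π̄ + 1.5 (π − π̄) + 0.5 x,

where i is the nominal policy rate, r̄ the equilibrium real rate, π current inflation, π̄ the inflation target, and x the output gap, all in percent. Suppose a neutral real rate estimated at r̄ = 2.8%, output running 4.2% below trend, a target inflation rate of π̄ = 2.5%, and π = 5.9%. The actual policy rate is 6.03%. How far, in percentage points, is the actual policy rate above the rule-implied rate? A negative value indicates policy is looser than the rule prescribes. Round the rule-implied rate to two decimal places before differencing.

-2.27 pp

Output 4.2% below potential → x = -4.2.
i = 2.8 + 2.5 + 1.5 × (5.9 − 2.5) + 0.5 × (-4.2)
   = 2.8 + 2.5 + 5.1 − 2.1 = 8.30
Deviation = 6.03 − 8.30 = -2.27 pp.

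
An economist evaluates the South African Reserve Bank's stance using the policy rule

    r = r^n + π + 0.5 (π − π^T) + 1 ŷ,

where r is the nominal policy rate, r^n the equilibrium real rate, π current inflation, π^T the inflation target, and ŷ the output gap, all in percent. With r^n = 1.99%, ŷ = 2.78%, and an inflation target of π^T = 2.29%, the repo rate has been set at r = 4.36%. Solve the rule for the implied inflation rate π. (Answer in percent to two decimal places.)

Collecting π: r = r^n + (1 + 0.5) π − 0.5 π^T + 1 ŷ
1.5 π = 4.36 − 1.99 + 0.5 × 2.29 − 1 × 2.78 = 0.735
π = 0.735 / 1.5 = 0.49

0.49%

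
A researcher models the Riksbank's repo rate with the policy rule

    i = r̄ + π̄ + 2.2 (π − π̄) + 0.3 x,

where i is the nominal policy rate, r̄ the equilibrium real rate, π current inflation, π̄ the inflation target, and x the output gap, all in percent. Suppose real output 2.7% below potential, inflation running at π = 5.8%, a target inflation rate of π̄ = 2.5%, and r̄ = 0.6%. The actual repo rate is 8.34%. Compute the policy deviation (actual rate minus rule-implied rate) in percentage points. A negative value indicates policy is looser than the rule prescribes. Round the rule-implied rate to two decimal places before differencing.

-1.21 pp

Output 2.7% below potential → x = -2.7.
i = 0.6 + 2.5 + 2.2 × (5.8 − 2.5) + 0.3 × (-2.7)
   = 0.6 + 2.5 + 7.26 − 0.81 = 9.55
Deviation = 8.34 − 9.55 = -1.21 pp.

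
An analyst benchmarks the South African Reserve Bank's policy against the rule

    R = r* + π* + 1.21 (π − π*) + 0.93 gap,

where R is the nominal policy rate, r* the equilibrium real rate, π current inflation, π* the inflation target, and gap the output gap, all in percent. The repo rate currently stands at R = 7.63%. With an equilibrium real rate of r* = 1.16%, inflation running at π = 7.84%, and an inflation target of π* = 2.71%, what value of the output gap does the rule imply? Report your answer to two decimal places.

-2.63%

0.93 gap = 7.63 − 1.16 − 2.71 − 1.21 × (7.84 − 2.71) = -2.4473
gap = -2.4473 / 0.93 = -2.63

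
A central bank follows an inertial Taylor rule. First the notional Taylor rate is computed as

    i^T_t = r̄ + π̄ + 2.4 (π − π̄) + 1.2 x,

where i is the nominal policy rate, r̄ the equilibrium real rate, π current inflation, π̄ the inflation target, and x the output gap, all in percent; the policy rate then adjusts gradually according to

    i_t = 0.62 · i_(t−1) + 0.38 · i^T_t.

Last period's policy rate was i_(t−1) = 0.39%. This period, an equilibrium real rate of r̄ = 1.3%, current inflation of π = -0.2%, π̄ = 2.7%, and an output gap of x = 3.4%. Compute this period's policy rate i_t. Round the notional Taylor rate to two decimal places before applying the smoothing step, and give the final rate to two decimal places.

i^T_t = 1.3 + 2.7 + 2.4 × (-0.2 − 2.7) + 1.2 × 3.4
   = 1.3 + 2.7 − 6.96 + 4.08 = 1.12
i_t = 0.62 × 0.39 + 0.38 × 1.12 = 0.2418 + 0.4256 = 0.67

0.67%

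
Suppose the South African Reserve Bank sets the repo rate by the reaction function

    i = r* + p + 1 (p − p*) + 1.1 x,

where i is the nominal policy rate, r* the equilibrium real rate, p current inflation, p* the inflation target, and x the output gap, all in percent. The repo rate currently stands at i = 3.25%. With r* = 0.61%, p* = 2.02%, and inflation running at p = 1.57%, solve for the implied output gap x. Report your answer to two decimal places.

1.1 x = 3.25 − 0.61 − 1.57 − 1 × (1.57 − 2.02) = 1.52
x = 1.52 / 1.1 = 1.38

1.38%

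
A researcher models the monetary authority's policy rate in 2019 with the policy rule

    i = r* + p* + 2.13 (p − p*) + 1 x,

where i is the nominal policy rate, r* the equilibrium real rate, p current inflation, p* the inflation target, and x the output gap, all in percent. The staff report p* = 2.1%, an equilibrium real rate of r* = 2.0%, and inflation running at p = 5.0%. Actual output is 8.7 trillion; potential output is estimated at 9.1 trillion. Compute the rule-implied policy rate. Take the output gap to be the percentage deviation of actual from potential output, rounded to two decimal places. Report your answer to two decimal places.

5.88%

Output gap = 100 × (8.7 − 9.1) / 9.1 = -4.40%.
i = 2.00 + 2.10 + 2.13 × (5.00 − 2.10) + 1 × (-4.40)
   = 2.00 + 2.1 + 6.177 − 4.4 = 5.88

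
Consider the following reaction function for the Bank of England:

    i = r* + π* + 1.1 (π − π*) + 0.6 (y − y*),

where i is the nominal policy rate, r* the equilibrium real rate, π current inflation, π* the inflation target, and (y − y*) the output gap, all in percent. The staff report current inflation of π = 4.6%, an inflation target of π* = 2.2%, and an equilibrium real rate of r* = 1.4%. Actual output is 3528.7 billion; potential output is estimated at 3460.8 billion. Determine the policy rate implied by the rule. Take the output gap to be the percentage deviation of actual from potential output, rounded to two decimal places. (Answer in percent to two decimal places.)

Output gap = 100 × (3528.7 − 3460.8) / 3460.8 = 1.96%.
i = 1.40 + 2.20 + 1.1 × (4.60 − 2.20) + 0.6 × 1.96
   = 1.40 + 2.2 + 2.64 + 1.176 = 7.42

7.42%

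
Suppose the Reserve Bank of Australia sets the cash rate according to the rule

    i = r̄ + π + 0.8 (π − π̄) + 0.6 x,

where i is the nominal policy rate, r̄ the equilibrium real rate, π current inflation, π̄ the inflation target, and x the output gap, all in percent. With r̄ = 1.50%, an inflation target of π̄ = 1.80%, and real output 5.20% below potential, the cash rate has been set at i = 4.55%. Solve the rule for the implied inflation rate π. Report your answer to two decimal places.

Output 5.20% below potential → x = -5.20.
Collecting π: i = r̄ + (1 + 0.8) π − 0.8 π̄ + 0.6 x
1.8 π = 4.55 − 1.50 + 0.8 × 1.80 − 0.6 × (-5.20) = 7.61
π = 7.61 / 1.8 = 4.23

4.23%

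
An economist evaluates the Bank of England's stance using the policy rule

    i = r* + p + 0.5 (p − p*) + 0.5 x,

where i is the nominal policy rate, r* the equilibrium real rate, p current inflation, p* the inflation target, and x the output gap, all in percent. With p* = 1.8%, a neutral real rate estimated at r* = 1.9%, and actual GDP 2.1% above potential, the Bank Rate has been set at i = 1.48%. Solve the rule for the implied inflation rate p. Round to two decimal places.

Output 2.1% above potential → x = 2.1.
Collecting p: i = r* + (1 + 0.5) p − 0.5 p* + 0.5 x
1.5 p = 1.48 − 1.9 + 0.5 × 1.8 − 0.5 × 2.1 = -0.57
p = -0.57 / 1.5 = -0.38

-0.38%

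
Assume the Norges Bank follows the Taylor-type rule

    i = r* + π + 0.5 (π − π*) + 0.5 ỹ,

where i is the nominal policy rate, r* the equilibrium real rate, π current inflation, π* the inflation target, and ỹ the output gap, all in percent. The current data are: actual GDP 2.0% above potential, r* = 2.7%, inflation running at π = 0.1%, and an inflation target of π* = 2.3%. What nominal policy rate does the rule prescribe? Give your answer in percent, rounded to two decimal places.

Output 2.0% above potential → ỹ = 2.0.
i = 2.7 + 0.1 + 0.5 × (0.1 − 2.3) + 0.5 × 2.0
   = 2.7 + 0.1 − 1.1 + 1 = 2.70

2.70%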